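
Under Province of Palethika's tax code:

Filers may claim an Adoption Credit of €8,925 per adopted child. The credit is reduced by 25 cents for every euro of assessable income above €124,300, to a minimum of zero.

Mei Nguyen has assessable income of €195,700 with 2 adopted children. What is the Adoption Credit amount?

Adoption Credit: base = 2 × €8,925 = €17,850. 25% of the €71,400 excess over €124,300 is €17,850 ≥ base, so the credit is €0.

€0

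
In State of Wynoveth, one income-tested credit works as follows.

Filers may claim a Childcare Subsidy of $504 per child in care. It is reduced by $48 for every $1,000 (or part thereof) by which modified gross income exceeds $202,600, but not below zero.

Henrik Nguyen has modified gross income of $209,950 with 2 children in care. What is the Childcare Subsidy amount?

Childcare Subsidy: base = 2 × $504 = $1,008. income exceeds $202,600 by $7,350, which is 8 full-or-partial $1,000 increments; reduction = 8 × $48 = $384, leaving $624.

$624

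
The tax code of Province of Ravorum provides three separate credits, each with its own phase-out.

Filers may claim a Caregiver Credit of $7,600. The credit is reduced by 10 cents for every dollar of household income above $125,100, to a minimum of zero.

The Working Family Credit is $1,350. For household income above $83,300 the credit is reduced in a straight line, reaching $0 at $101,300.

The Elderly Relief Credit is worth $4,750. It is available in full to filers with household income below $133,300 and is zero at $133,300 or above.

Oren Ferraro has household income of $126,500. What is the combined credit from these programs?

$12,210

Caregiver Credit: 10% of the $1,400 excess over $125,100 is $140; credit = $7,600 − $140 = $7,460.
Working Family Credit: $126,500 is at or above $101,300, so the credit is $0.
Elderly Relief Credit: $126,500 is below the $133,300 cutoff, so the full $4,750 applies.
Total: $7,460 + $0 + $4,750 = $12,210.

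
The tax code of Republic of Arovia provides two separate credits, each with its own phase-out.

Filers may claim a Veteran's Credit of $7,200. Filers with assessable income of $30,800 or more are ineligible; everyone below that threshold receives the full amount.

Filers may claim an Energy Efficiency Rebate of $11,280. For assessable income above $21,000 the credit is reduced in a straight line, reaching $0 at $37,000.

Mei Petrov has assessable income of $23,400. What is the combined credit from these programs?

Veteran's Credit: $23,400 is below the $30,800 cutoff, so the full $7,200 applies.
Energy Efficiency Rebate: $23,400 is $2,400 into a $16,000 phase-out range, leaving 13,600/16,000 of the credit: $11,280 × 13,600/16,000 = $9,588.
Total: $7,200 + $9,588 = $16,788.

$16,788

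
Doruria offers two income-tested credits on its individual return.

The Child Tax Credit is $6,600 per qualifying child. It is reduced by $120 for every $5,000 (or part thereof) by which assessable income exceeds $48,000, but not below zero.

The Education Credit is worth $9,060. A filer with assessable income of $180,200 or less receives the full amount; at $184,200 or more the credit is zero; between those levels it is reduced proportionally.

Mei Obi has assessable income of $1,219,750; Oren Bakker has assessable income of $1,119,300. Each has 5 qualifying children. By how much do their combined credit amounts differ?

$2,400

Mei ($1,219,750): Child Tax Credit: base = 5 × $6,600 = $33,000. income exceeds $48,000 by $1,171,750, which is 235 full-or-partial $5,000 increments; reduction = 235 × $120 = $28,200, leaving $4,800. Education Credit: $1,219,750 is at or above $184,200, so the credit is $0. total $4,800 + $0 = $4,800
Oren ($1,119,300): Child Tax Credit: base = 5 × $6,600 = $33,000. income exceeds $48,000 by $1,071,300, which is 215 full-or-partial $5,000 increments; reduction = 215 × $120 = $25,800, leaving $7,200. Education Credit: $1,119,300 is at or above $184,200, so the credit is $0. total $7,200 + $0 = $7,200
Difference: |$4,800 − $7,200| = $2,400.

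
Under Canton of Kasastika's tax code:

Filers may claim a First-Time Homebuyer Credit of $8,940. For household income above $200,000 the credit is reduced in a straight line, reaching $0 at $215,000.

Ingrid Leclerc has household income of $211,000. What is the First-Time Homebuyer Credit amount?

$2,384

First-Time Homebuyer Credit: $211,000 is $11,000 into a $15,000 phase-out range, leaving 4,000/15,000 of the credit: $8,940 × 4,000/15,000 = $2,384.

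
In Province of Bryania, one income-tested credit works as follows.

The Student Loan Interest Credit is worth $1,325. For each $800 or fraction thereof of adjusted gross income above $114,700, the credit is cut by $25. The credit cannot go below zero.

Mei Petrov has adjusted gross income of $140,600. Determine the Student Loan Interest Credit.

$500

Student Loan Interest Credit: income exceeds $114,700 by $25,900, which is 33 full-or-partial $800 increments; reduction = 33 × $25 = $825, leaving $500.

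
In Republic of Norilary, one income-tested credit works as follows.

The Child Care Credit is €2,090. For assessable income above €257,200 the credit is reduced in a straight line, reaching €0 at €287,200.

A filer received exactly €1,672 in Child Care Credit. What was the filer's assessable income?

€1,672 is 1,672/2,090 of the full €2,090, so 418/2,090 of the €30,000 range has been used: income = €257,200 + €30,000 × 418/2,090 = €263,200.

€263,200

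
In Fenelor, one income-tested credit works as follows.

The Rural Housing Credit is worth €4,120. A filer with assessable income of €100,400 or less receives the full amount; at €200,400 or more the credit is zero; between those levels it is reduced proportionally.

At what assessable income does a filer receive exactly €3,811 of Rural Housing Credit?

€107,900

€3,811 is 3,811/4,120 of the full €4,120, so 309/4,120 of the €100,000 range has been used: income = €100,400 + €100,000 × 309/4,120 = €107,900.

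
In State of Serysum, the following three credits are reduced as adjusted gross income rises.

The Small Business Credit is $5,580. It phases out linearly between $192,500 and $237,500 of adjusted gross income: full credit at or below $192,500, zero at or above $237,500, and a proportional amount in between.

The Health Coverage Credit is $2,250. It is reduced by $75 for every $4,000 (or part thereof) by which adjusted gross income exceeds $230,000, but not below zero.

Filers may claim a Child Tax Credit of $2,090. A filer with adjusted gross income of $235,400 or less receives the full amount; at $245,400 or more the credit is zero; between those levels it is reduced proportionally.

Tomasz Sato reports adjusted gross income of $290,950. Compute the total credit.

$1,050

Small Business Credit: $290,950 is at or above $237,500, so the credit is $0.
Health Coverage Credit: income exceeds $230,000 by $60,950, which is 16 full-or-partial $4,000 increments; reduction = 16 × $75 = $1,200, leaving $1,050.
Child Tax Credit: $290,950 is at or above $245,400, so the credit is $0.
Total: $0 + $1,050 + $0 = $1,050.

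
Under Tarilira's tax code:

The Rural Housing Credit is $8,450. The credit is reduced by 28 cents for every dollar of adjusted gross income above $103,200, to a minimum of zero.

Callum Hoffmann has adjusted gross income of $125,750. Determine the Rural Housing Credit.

Rural Housing Credit: 28% of the $22,550 excess over $103,200 is $6,314; credit = $8,450 − $6,314 = $2,136.

$2,136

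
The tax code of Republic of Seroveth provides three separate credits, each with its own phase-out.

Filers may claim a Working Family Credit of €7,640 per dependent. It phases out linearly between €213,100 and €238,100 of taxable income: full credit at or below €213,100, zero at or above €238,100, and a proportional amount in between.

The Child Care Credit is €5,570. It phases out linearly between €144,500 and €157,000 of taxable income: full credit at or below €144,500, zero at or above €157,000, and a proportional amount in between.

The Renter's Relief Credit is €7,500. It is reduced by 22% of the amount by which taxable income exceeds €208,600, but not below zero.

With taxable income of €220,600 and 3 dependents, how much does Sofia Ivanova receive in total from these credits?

€20,904

Working Family Credit: base = 3 × €7,640 = €22,920. €220,600 is €7,500 into a €25,000 phase-out range, leaving 17,500/25,000 of the credit: €22,920 × 17,500/25,000 = €16,044.
Child Care Credit: €220,600 is at or above €157,000, so the credit is €0.
Renter's Relief Credit: 22% of the €12,000 excess over €208,600 is €2,640; credit = €7,500 − €2,640 = €4,860.
Total: €16,044 + €0 + €4,860 = €20,904.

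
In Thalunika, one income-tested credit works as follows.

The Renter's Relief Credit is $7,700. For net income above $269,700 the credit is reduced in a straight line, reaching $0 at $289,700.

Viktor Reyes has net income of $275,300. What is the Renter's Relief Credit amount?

$5,544

Renter's Relief Credit: $275,300 is $5,600 into a $20,000 phase-out range, leaving 14,400/20,000 of the credit: $7,700 × 14,400/20,000 = $5,544.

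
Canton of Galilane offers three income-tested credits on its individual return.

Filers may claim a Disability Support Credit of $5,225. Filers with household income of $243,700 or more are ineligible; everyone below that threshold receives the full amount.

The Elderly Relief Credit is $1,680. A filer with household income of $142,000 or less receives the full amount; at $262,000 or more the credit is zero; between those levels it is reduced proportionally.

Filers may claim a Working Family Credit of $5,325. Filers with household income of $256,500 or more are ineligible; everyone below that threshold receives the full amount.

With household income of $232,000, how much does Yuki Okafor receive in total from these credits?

Disability Support Credit: $232,000 is below the $243,700 cutoff, so the full $5,225 applies.
Elderly Relief Credit: $232,000 is $90,000 into a $120,000 phase-out range, leaving 30,000/120,000 of the credit: $1,680 × 30,000/120,000 = $420.
Working Family Credit: $232,000 is below the $256,500 cutoff, so the full $5,325 applies.
Total: $5,225 + $420 + $5,325 = $10,970.

$10,970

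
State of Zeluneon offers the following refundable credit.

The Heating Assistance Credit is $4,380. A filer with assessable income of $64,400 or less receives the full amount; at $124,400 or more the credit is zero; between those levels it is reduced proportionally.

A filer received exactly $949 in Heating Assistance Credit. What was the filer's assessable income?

$949 is 949/4,380 of the full $4,380, so 3,431/4,380 of the $60,000 range has been used: income = $64,400 + $60,000 × 3,431/4,380 = $111,400.

$111,400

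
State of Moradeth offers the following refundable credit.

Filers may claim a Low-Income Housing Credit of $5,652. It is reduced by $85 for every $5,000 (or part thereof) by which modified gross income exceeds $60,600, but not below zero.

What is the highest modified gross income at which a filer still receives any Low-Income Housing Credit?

After 66 increments the reduction is 66 × $85 = $5,610, leaving $42; one more increment wipes it out. Increment 66 ends at excess 66 × $5,000 = $330,000, so the highest qualifying income is $60,600 + $330,000 = $390,600.

$390,600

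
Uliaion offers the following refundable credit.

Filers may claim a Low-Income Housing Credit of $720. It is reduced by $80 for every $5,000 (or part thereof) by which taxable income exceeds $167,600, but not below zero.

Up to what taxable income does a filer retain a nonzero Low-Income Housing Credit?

After 8 increments the reduction is 8 × $80 = $640, leaving $80; one more increment wipes it out. Increment 8 ends at excess 8 × $5,000 = $40,000, so the highest qualifying income is $167,600 + $40,000 = $207,600.

$207,600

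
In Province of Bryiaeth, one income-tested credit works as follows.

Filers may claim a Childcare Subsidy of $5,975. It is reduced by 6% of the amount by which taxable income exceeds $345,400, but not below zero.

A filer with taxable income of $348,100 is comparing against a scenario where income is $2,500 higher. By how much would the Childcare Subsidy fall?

$150

At $348,100 — 6% of the $2,700 excess over $345,400 is $162; credit = $5,975 − $162 = $5,813.
At $350,600 — 6% of the $5,200 excess over $345,400 is $312; credit = $5,975 − $312 = $5,663.
Lost: $5,813 − $5,663 = $150.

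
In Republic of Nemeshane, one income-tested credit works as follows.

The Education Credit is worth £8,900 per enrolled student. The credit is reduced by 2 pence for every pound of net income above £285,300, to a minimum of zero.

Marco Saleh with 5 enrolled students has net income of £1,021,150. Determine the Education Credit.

£29,783

Education Credit: base = 5 × £8,900 = £44,500. 2% of the £735,850 excess over £285,300 is £14,717; credit = £44,500 − £14,717 = £29,783.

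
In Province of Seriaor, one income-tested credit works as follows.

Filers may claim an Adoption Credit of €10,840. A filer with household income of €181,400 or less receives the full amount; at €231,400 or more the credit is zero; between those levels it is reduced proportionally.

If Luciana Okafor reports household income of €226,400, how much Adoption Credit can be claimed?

Adoption Credit: €226,400 is €45,000 into a €50,000 phase-out range, leaving 5,000/50,000 of the credit: €10,840 × 5,000/50,000 = €1,084.

€1,084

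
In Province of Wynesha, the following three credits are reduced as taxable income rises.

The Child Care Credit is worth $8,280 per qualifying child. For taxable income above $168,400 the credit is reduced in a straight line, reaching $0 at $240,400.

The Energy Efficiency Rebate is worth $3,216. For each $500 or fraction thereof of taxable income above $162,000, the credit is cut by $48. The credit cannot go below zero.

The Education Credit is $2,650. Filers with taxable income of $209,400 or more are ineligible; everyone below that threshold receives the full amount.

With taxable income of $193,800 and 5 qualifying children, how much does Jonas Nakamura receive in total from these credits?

Child Care Credit: base = 5 × $8,280 = $41,400. $193,800 is $25,400 into a $72,000 phase-out range, leaving 46,600/72,000 of the credit: $41,400 × 46,600/72,000 = $26,795.
Energy Efficiency Rebate: income exceeds $162,000 by $31,800, which is 64 full-or-partial $500 increments; reduction = 64 × $48 = $3,072, leaving $144.
Education Credit: $193,800 is below the $209,400 cutoff, so the full $2,650 applies.
Total: $26,795 + $144 + $2,650 = $29,589.

$29,589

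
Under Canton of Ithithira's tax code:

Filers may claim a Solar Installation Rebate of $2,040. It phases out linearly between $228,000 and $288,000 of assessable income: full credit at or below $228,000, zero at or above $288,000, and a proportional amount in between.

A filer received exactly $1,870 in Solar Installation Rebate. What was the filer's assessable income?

$1,870 is 1,870/2,040 of the full $2,040, so 170/2,040 of the $60,000 range has been used: income = $228,000 + $60,000 × 170/2,040 = $233,000.

$233,000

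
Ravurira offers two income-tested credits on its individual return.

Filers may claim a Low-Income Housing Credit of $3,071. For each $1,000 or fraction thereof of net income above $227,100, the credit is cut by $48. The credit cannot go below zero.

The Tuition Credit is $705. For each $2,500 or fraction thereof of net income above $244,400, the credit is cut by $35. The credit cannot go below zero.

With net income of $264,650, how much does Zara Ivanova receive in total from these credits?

$1,637

Low-Income Housing Credit: income exceeds $227,100 by $37,550, which is 38 full-or-partial $1,000 increments; reduction = 38 × $48 = $1,824, leaving $1,247.
Tuition Credit: income exceeds $244,400 by $20,250, which is 9 full-or-partial $2,500 increments; reduction = 9 × $35 = $315, leaving $390.
Total: $1,247 + $390 = $1,637.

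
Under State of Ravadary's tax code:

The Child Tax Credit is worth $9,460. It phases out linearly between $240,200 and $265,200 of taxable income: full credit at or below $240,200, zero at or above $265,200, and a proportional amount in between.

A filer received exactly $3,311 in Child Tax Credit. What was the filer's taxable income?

$3,311 is 3,311/9,460 of the full $9,460, so 6,149/9,460 of the $25,000 range has been used: income = $240,200 + $25,000 × 6,149/9,460 = $256,450.

$256,450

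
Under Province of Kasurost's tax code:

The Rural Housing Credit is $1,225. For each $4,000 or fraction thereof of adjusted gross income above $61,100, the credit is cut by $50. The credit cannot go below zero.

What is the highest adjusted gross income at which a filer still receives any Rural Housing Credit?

$157,100

After 24 increments the reduction is 24 × $50 = $1,200, leaving $25; one more increment wipes it out. Increment 24 ends at excess 24 × $4,000 = $96,000, so the highest qualifying income is $61,100 + $96,000 = $157,100.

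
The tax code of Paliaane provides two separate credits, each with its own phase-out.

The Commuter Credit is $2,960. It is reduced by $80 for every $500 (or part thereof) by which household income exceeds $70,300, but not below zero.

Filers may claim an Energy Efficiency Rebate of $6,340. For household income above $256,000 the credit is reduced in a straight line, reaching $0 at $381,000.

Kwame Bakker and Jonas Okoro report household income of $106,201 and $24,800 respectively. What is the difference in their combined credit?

$2,960

Kwame ($106,201): Commuter Credit: income exceeds $70,300 by $35,901 → 72 increments × $80 = $5,760 ≥ base, so the credit is $0. Energy Efficiency Rebate: $106,201 is at or below the $256,000 threshold, so the full $6,340 applies. total $0 + $6,340 = $6,340
Jonas ($24,800): Commuter Credit: $24,800 is at or below the $70,300 threshold, so the full $2,960 applies. Energy Efficiency Rebate: $24,800 is at or below the $256,000 threshold, so the full $6,340 applies. total $2,960 + $6,340 = $9,300
Difference: |$6,340 − $9,300| = $2,960.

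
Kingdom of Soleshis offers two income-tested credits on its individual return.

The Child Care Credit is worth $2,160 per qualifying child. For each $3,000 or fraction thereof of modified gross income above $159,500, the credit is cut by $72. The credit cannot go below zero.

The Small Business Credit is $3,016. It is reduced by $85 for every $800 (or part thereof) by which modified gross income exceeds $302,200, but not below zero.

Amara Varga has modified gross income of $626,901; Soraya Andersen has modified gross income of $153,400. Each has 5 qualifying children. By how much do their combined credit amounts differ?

Amara ($626,901): Child Care Credit: base = 5 × $2,160 = $10,800. income exceeds $159,500 by $467,401 → 156 increments × $72 = $11,232 ≥ base, so the credit is $0. Small Business Credit: income exceeds $302,200 by $324,701 → 406 increments × $85 = $34,510 ≥ base, so the credit is $0. total $0 + $0 = $0
Soraya ($153,400): Child Care Credit: base = 5 × $2,160 = $10,800. $153,400 is at or below the $159,500 threshold, so the full $10,800 applies. Small Business Credit: $153,400 is at or below the $302,200 threshold, so the full $3,016 applies. total $10,800 + $3,016 = $13,816
Difference: |$0 − $13,816| = $13,816.

$13,816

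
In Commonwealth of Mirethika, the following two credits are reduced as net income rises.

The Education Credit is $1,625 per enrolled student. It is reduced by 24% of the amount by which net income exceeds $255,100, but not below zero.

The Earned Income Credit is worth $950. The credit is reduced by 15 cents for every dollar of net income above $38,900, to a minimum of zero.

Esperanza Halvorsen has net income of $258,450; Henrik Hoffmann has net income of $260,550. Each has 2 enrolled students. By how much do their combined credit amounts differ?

$504

Esperanza ($258,450): Education Credit: base = 2 × $1,625 = $3,250. 24% of the $3,350 excess over $255,100 is $804; credit = $3,250 − $804 = $2,446. Earned Income Credit: 15% of the $219,550 excess over $38,900 is $32,932.50 ≥ base, so the credit is $0. total $2,446 + $0 = $2,446
Henrik ($260,550): Education Credit: base = 2 × $1,625 = $3,250. 24% of the $5,450 excess over $255,100 is $1,308; credit = $3,250 − $1,308 = $1,942. Earned Income Credit: 15% of the $221,650 excess over $38,900 is $33,247.50 ≥ base, so the credit is $0. total $1,942 + $0 = $1,942
Difference: |$2,446 − $1,942| = $504.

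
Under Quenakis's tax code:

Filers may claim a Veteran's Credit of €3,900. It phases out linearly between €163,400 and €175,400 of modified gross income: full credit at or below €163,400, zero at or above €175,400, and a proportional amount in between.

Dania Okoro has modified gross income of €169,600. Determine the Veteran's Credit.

Veteran's Credit: €169,600 is €6,200 into a €12,000 phase-out range, leaving 5,800/12,000 of the credit: €3,900 × 5,800/12,000 = €1,885.

€1,885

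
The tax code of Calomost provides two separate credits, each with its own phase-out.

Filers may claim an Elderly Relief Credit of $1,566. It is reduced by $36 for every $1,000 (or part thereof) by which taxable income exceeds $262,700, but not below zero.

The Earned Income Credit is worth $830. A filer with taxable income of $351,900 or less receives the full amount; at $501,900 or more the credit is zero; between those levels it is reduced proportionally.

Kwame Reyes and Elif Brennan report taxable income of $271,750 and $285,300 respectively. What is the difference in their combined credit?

Kwame ($271,750): Elderly Relief Credit: income exceeds $262,700 by $9,050, which is 10 full-or-partial $1,000 increments; reduction = 10 × $36 = $360, leaving $1,206. Earned Income Credit: $271,750 is at or below the $351,900 threshold, so the full $830 applies. total $1,206 + $830 = $2,036
Elif ($285,300): Elderly Relief Credit: income exceeds $262,700 by $22,600, which is 23 full-or-partial $1,000 increments; reduction = 23 × $36 = $828, leaving $738. Earned Income Credit: $285,300 is at or below the $351,900 threshold, so the full $830 applies. total $738 + $830 = $1,568
Difference: |$2,036 − $1,568| = $468.

$468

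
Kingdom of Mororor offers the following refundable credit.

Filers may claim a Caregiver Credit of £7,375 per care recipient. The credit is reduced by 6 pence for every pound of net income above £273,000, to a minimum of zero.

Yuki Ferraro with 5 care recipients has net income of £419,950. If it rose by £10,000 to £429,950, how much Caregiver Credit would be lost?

At £419,950 — base = 5 × £7,375 = £36,875. 6% of the £146,950 excess over £273,000 is £8,817; credit = £36,875 − £8,817 = £28,058.
At £429,950 — base = 5 × £7,375 = £36,875. 6% of the £156,950 excess over £273,000 is £9,417; credit = £36,875 − £9,417 = £27,458.
Lost: £28,058 − £27,458 = £600.

£600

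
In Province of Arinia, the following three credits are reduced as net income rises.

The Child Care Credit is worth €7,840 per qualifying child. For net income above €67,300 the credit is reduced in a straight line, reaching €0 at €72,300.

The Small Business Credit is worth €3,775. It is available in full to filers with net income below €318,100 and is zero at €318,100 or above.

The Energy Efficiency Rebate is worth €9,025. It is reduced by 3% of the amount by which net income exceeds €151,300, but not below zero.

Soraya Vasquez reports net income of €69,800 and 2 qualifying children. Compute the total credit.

Child Care Credit: base = 2 × €7,840 = €15,680. €69,800 is €2,500 into a €5,000 phase-out range, leaving 2,500/5,000 of the credit: €15,680 × 2,500/5,000 = €7,840.
Small Business Credit: €69,800 is below the €318,100 cutoff, so the full €3,775 applies.
Energy Efficiency Rebate: €69,800 is at or below the €151,300 threshold, so the full €9,025 applies.
Total: €7,840 + €3,775 + €9,025 = €20,640.

€20,640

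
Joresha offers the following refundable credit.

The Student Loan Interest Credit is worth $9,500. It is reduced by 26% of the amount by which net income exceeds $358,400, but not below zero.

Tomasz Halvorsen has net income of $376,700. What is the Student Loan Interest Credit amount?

$4,742

Student Loan Interest Credit: 26% of the $18,300 excess over $358,400 is $4,758; credit = $9,500 − $4,758 = $4,742.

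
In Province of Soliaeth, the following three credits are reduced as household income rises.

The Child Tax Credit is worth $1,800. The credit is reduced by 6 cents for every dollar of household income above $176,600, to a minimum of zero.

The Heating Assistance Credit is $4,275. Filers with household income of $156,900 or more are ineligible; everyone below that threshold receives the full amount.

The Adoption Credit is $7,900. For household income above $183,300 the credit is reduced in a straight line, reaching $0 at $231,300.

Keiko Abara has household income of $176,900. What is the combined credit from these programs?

$9,682

Child Tax Credit: 6% of the $300 excess over $176,600 is $18; credit = $1,800 − $18 = $1,782.
Heating Assistance Credit: $176,900 meets or exceeds the $156,900 cutoff, so the credit is $0.
Adoption Credit: $176,900 is at or below the $183,300 threshold, so the full $7,900 applies.
Total: $1,782 + $0 + $7,900 = $9,682.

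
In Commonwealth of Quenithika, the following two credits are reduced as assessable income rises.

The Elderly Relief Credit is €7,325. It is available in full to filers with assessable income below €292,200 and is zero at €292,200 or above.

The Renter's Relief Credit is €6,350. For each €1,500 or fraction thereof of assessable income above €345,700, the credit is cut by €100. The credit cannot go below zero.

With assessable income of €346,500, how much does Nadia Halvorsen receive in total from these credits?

€6,250

Elderly Relief Credit: €346,500 meets or exceeds the €292,200 cutoff, so the credit is €0.
Renter's Relief Credit: income exceeds €345,700 by €800, which is 1 full-or-partial €1,500 increment; reduction = 1 × €100 = €100, leaving €6,250.
Total: €0 + €6,250 = €6,250.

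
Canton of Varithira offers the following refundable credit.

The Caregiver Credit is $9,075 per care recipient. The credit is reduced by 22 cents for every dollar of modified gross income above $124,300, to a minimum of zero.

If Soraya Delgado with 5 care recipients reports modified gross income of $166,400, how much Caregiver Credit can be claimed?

$36,113

Caregiver Credit: base = 5 × $9,075 = $45,375. 22% of the $42,100 excess over $124,300 is $9,262; credit = $45,375 − $9,262 = $36,113.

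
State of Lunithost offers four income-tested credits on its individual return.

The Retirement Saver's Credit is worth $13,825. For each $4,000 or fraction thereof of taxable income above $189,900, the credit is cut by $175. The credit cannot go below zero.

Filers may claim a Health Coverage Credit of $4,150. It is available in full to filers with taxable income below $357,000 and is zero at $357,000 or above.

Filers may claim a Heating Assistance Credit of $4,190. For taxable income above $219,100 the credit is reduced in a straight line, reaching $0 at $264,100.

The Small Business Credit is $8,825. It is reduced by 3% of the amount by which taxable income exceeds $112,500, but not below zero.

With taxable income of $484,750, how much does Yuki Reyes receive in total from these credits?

$875

Retirement Saver's Credit: income exceeds $189,900 by $294,850, which is 74 full-or-partial $4,000 increments; reduction = 74 × $175 = $12,950, leaving $875.
Health Coverage Credit: $484,750 meets or exceeds the $357,000 cutoff, so the credit is $0.
Heating Assistance Credit: $484,750 is at or above $264,100, so the credit is $0.
Small Business Credit: 3% of the $372,250 excess over $112,500 is $11,167.50 ≥ base, so the credit is $0.
Total: $875 + $0 + $0 + $0 = $875.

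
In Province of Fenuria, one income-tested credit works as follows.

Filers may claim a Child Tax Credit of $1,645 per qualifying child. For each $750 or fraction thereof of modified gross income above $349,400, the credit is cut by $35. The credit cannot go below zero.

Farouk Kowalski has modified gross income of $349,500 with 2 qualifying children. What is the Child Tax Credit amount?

$3,255

Child Tax Credit: base = 2 × $1,645 = $3,290. income exceeds $349,400 by $100, which is 1 full-or-partial $750 increment; reduction = 1 × $35 = $35, leaving $3,255.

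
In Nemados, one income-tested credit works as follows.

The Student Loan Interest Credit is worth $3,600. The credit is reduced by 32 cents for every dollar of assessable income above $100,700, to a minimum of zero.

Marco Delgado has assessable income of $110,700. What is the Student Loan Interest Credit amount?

Student Loan Interest Credit: 32% of the $10,000 excess over $100,700 is $3,200; credit = $3,600 − $3,200 = $400.

$400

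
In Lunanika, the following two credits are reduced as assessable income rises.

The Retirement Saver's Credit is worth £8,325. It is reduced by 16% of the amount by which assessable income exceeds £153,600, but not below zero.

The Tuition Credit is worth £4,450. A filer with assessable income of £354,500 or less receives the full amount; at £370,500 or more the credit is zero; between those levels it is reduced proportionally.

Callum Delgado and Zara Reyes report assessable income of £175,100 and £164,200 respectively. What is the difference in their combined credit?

Callum (£175,100): Retirement Saver's Credit: 16% of the £21,500 excess over £153,600 is £3,440; credit = £8,325 − £3,440 = £4,885. Tuition Credit: £175,100 is at or below the £354,500 threshold, so the full £4,450 applies. total £4,885 + £4,450 = £9,335
Zara (£164,200): Retirement Saver's Credit: 16% of the £10,600 excess over £153,600 is £1,696; credit = £8,325 − £1,696 = £6,629. Tuition Credit: £164,200 is at or below the £354,500 threshold, so the full £4,450 applies. total £6,629 + £4,450 = £11,079
Difference: |£9,335 − £11,079| = £1,744.

£1,744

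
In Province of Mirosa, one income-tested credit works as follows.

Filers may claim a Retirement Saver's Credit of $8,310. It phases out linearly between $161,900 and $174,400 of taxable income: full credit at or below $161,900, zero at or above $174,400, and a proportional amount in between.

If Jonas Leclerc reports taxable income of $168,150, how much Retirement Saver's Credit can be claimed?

Retirement Saver's Credit: $168,150 is $6,250 into a $12,500 phase-out range, leaving 6,250/12,500 of the credit: $8,310 × 6,250/12,500 = $4,155.

$4,155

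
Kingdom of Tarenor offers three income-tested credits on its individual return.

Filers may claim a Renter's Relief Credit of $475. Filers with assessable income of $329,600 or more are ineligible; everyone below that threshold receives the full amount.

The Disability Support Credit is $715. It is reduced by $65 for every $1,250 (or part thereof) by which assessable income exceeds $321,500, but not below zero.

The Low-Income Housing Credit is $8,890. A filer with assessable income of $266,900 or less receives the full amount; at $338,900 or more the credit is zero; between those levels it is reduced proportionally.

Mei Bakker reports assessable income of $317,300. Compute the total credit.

Renter's Relief Credit: $317,300 is below the $329,600 cutoff, so the full $475 applies.
Disability Support Credit: $317,300 is at or below the $321,500 threshold, so the full $715 applies.
Low-Income Housing Credit: $317,300 is $50,400 into a $72,000 phase-out range, leaving 21,600/72,000 of the credit: $8,890 × 21,600/72,000 = $2,667.
Total: $475 + $715 + $2,667 = $3,857.

$3,857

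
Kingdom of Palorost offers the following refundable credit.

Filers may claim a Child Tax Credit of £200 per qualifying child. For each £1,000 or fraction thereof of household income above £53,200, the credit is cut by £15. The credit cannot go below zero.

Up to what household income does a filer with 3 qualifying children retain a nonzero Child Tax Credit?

Full credit = 3 × £200 = £600.
After 39 increments the reduction is 39 × £15 = £585, leaving £15; one more increment wipes it out. Increment 39 ends at excess 39 × £1,000 = £39,000, so the highest qualifying income is £53,200 + £39,000 = £92,200.

£92,200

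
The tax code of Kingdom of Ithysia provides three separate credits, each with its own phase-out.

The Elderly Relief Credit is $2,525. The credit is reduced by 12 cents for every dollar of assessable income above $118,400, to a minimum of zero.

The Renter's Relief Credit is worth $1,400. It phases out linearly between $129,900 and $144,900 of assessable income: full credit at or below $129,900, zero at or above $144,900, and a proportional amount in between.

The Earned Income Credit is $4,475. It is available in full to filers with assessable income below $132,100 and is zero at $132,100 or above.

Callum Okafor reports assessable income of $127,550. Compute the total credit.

Elderly Relief Credit: 12% of the $9,150 excess over $118,400 is $1,098; credit = $2,525 − $1,098 = $1,427.
Renter's Relief Credit: $127,550 is at or below the $129,900 threshold, so the full $1,400 applies.
Earned Income Credit: $127,550 is below the $132,100 cutoff, so the full $4,475 applies.
Total: $1,427 + $1,400 + $4,475 = $7,302.

$7,302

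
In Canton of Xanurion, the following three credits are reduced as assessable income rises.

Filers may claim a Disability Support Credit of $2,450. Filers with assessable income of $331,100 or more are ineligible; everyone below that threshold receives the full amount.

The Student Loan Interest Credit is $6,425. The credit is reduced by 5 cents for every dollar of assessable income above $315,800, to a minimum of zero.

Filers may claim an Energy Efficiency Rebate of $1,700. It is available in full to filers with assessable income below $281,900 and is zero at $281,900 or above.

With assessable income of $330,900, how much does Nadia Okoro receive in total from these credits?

$8,120

Disability Support Credit: $330,900 is below the $331,100 cutoff, so the full $2,450 applies.
Student Loan Interest Credit: 5% of the $15,100 excess over $315,800 is $755; credit = $6,425 − $755 = $5,670.
Energy Efficiency Rebate: $330,900 meets or exceeds the $281,900 cutoff, so the credit is $0.
Total: $2,450 + $5,670 + $0 = $8,120.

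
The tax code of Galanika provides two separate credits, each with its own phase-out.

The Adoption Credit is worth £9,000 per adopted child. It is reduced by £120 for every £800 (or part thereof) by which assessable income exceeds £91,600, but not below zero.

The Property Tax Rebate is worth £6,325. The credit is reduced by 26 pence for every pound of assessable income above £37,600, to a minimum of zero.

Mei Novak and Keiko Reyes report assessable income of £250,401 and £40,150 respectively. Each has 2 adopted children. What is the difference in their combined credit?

Mei (£250,401): Adoption Credit: base = 2 × £9,000 = £18,000. income exceeds £91,600 by £158,801 → 199 increments × £120 = £23,880 ≥ base, so the credit is £0. Property Tax Rebate: 26% of the £212,801 excess over £37,600 is £55,328.26 ≥ base, so the credit is £0. total £0 + £0 = £0
Keiko (£40,150): Adoption Credit: base = 2 × £9,000 = £18,000. £40,150 is at or below the £91,600 threshold, so the full £18,000 applies. Property Tax Rebate: 26% of the £2,550 excess over £37,600 is £663; credit = £6,325 − £663 = £5,662. total £18,000 + £5,662 = £23,662
Difference: |£0 − £23,662| = £23,662.

£23,662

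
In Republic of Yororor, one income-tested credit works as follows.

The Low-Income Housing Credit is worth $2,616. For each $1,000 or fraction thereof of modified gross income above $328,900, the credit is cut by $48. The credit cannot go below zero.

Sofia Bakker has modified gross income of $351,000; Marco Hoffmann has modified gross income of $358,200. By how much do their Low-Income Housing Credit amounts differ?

$336

Sofia ($351,000): Low-Income Housing Credit: income exceeds $328,900 by $22,100, which is 23 full-or-partial $1,000 increments; reduction = 23 × $48 = $1,104, leaving $1,512.
Marco ($358,200): Low-Income Housing Credit: income exceeds $328,900 by $29,300, which is 30 full-or-partial $1,000 increments; reduction = 30 × $48 = $1,440, leaving $1,176.
Difference: |$1,512 − $1,176| = $336.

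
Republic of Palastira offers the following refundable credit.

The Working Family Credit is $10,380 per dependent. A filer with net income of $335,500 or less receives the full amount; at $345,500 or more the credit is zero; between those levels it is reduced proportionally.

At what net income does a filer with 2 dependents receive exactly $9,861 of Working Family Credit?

$340,750

Full credit = 2 × $10,380 = $20,760.
$9,861 is 9,861/20,760 of the full $20,760, so 10,899/20,760 of the $10,000 range has been used: income = $335,500 + $10,000 × 10,899/20,760 = $340,750.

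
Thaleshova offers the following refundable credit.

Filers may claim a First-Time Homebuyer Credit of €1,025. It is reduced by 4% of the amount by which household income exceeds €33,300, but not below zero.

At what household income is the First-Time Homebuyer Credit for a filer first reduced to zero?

The credit falls by 4% of each euro above €33,300, so it reaches zero when the excess is €1,025 / 4% = €25,625: income = €33,300 + €25,625 = €58,925.

€58,925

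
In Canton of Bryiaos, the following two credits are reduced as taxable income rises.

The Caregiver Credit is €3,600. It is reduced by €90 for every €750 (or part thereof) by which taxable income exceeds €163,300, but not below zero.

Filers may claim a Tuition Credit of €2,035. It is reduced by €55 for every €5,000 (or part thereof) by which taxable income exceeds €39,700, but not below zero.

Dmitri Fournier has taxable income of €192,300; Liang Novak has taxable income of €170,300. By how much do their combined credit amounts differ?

Dmitri (€192,300): Caregiver Credit: income exceeds €163,300 by €29,000, which is 39 full-or-partial €750 increments; reduction = 39 × €90 = €3,510, leaving €90. Tuition Credit: income exceeds €39,700 by €152,600, which is 31 full-or-partial €5,000 increments; reduction = 31 × €55 = €1,705, leaving €330. total €90 + €330 = €420
Liang (€170,300): Caregiver Credit: income exceeds €163,300 by €7,000, which is 10 full-or-partial €750 increments; reduction = 10 × €90 = €900, leaving €2,700. Tuition Credit: income exceeds €39,700 by €130,600, which is 27 full-or-partial €5,000 increments; reduction = 27 × €55 = €1,485, leaving €550. total €2,700 + €550 = €3,250
Difference: |€420 − €3,250| = €2,830.

€2,830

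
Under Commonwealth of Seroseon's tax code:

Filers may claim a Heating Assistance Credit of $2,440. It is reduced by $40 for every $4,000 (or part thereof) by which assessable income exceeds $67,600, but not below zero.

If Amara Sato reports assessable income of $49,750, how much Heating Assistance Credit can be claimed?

Heating Assistance Credit: $49,750 is at or below the $67,600 threshold, so the full $2,440 applies.

$2,440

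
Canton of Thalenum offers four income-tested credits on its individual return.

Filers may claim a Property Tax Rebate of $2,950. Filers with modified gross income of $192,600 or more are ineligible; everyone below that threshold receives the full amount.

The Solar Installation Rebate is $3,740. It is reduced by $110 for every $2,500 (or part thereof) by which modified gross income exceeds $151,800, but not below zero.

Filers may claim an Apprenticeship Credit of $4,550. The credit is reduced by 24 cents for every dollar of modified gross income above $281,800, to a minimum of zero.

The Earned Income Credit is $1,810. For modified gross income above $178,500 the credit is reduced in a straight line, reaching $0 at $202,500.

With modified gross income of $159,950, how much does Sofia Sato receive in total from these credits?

$12,610

Property Tax Rebate: $159,950 is below the $192,600 cutoff, so the full $2,950 applies.
Solar Installation Rebate: income exceeds $151,800 by $8,150, which is 4 full-or-partial $2,500 increments; reduction = 4 × $110 = $440, leaving $3,300.
Apprenticeship Credit: $159,950 is at or below the $281,800 threshold, so the full $4,550 applies.
Earned Income Credit: $159,950 is at or below the $178,500 threshold, so the full $1,810 applies.
Total: $2,950 + $3,300 + $4,550 + $1,810 = $12,610.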